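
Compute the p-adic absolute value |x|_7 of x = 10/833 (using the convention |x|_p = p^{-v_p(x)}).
|10/833|_7 = 49

Step 1 — compute v_7(x) by factoring powers of 7 out of the numerator and denominator: v_7(10/833) = -2. Step 2 — apply |x|_p = p^{-v_p(x)} = 7^{2} = 49.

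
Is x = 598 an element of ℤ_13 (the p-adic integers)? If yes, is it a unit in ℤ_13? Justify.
x ∈ ℤ_13 but not a unit; v_13(x) = 1 > 0

ℤ_13 = {x ∈ ℚ_13 : v_13(x) ≥ 0} and ℤ_13^× = {x ∈ ℤ_13 : v_13(x) = 0}. Here v_13(598) = v_13(num) − v_13(den) = 1; compare against these criteria.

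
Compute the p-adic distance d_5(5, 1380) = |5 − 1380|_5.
d_5(5, 1380) = 1/125

Step 1 — x − y = 5 − 1380 = -1375. Step 2 — v_5(-1375) = 3 (factor: -1375 = −(5^3 · 11); the sign does not affect v_p). Step 3 — |x − y|_5 = 5^{-3} = 1/125.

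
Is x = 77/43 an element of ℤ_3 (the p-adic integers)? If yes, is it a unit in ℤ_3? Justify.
x ∈ ℤ_3^× (unit); v_3(x) = 0

ℤ_3 = {x ∈ ℚ_3 : v_3(x) ≥ 0} and ℤ_3^× = {x ∈ ℤ_3 : v_3(x) = 0}. Here v_3(77/43) = v_3(num) − v_3(den) = 0; compare against these criteria.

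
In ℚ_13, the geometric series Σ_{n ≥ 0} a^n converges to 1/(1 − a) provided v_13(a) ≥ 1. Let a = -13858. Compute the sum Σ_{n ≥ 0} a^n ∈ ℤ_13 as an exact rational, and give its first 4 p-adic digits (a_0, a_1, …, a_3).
Σ a^n = 1/(1 − a) = 1/13859;  first 4 digits = (1, 0, 9, 6)

v_13(a) = 2 ≥ 1, so the series converges in ℤ_13 to 1/(1 − a) = 1/(1 − (-13858)) = 1/13859. Expand this rational in ℤ_13: compute digits iteratively via d_i = x_i mod 13, x_{i+1} = (x_i − d_i)/13. The first 4 digits are (1, 0, 9, 6).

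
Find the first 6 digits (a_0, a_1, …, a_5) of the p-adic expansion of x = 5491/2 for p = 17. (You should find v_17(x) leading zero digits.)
(a_0, …, a_5) = (0, 0, 1, 9, 8, 8)

v_17(5491/2) = 2, so a_0 = ... = a_1 = 0. Factor out: x = 17^2 · u with u = 19/2 a unit in ℤ_17. Expand u iteratively via a_{v+i} = u_i mod 17, u_{i+1} = (u_i − a_{v+i})/17:
  u_0 = 19/2;  a_2 = 1;  u_1 = (u_0 − 1)/17 = 1/2
  u_1 = 1/2;  a_3 = 9;  u_2 = (u_1 − 9)/17 = -1/2
  u_2 = -1/2;  a_4 = 8;  u_3 = (u_2 − 8)/17 = -1/2
  u_3 = -1/2;  a_5 = 8;  u_4 = (u_3 − 8)/17 = -1/2
Digits: (0, 0, 1, 9, 8, 8).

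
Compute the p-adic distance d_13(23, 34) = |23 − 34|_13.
d_13(23, 34) = 1

Step 1 — x − y = 23 − 34 = -11. Step 2 — v_13(-11) = 0 (factor: -11 = −(13^0 · 11); the sign does not affect v_p). Step 3 — |x − y|_13 = 13^{0} = 1.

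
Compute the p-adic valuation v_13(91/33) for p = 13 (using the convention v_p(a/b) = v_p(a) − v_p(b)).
v_13(91/33) = 1

Factor powers of 13 from the numerator and denominator of the reduced fraction: 91 = 13^1 · 7 and 33 = 13^0 · 33. Apply v_p(a/b) = v_p(a) − v_p(b): v_13(91/33) = 1 − 0 = 1.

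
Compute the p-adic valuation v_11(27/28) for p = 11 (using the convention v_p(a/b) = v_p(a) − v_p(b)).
v_11(27/28) = 0

Factor powers of 11 from the numerator and denominator of the reduced fraction: 27 = 11^0 · 27 and 28 = 11^0 · 28. Apply v_p(a/b) = v_p(a) − v_p(b): v_11(27/28) = 0 − 0 = 0.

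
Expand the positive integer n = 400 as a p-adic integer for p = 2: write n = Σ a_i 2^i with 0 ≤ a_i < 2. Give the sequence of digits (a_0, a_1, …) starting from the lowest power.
(a_0, a_1, …) = (0, 0, 0, 0, 1, 0, 0, 1, 1)

Repeated division by 2 gives the digits low-to-high: 400 = 1·2^4 + 1·2^7 + 1·2^8. Digit sequence: (0, 0, 0, 0, 1, 0, 0, 1, 1).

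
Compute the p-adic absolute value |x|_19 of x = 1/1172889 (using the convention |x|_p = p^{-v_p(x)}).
|1/1172889|_19 = 130321

Step 1 — compute v_19(x) by factoring powers of 19 out of the numerator and denominator: v_19(1/1172889) = -4. Step 2 — apply |x|_p = p^{-v_p(x)} = 19^{4} = 130321.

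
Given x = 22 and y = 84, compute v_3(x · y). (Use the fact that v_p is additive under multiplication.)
v_3(1848) = 1

v_p(x) = 0 (factor: 22 = 3^0 · 22); v_p(y) = 1 (factor: 84 = 3^1 · 28). Additivity: v_p(xy) = v_p(x) + v_p(y) = 0 + 1 = 1. (Direct check: xy = 1848 = 3^1 · (616).)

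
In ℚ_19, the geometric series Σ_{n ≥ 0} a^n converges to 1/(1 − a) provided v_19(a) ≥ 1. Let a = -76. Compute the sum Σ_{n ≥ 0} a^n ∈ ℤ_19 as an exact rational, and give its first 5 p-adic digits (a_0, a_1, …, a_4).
Σ a^n = 1/(1 − a) = 1/77;  first 5 digits = (1, 15, 15, 12, 5)

v_19(a) = 1 ≥ 1, so the series converges in ℤ_19 to 1/(1 − a) = 1/(1 − (-76)) = 1/77. Expand this rational in ℤ_19: compute digits iteratively via d_i = x_i mod 19, x_{i+1} = (x_i − d_i)/19. The first 5 digits are (1, 15, 15, 12, 5).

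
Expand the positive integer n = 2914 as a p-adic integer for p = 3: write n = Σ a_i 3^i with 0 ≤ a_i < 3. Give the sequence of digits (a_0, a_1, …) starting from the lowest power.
(a_0, a_1, …) = (1, 2, 2, 2, 2, 2, 0, 1)

Repeated division by 3 gives the digits low-to-high: 2914 = 1 + 2·3^1 + 2·3^2 + 2·3^3 + 2·3^4 + 2·3^5 + 1·3^7. Digit sequence: (1, 2, 2, 2, 2, 2, 0, 1).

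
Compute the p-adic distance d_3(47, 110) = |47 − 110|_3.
d_3(47, 110) = 1/9

Step 1 — x − y = 47 − 110 = -63. Step 2 — v_3(-63) = 2 (factor: -63 = −(3^2 · 7); the sign does not affect v_p). Step 3 — |x − y|_3 = 3^{-2} = 1/9.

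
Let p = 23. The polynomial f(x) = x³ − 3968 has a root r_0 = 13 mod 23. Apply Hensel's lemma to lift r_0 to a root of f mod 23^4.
r_3 = 218674 (mod 279841)

Hensel: r_{i+1} = r_i − f(r_i)/f′(r_i) mod 23^{i+2}, where f′(x) = 3x². Iterate:
  r_0 = 13 (mod 23)
  r_1 = 197 (mod 529)
  r_2 = 11835 (mod 12167)
  r_3 = 218674 (mod 279841)
Final: r = 218674 with f(r) ≡ 0 mod 23^4.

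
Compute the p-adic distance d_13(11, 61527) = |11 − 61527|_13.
d_13(11, 61527) = 1/2197

Step 1 — x − y = 11 − 61527 = -61516. Step 2 — v_13(-61516) = 3 (factor: -61516 = −(13^3 · 28); the sign does not affect v_p). Step 3 — |x − y|_13 = 13^{-3} = 1/2197.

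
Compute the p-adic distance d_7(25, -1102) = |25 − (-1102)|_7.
d_7(25, -1102) = 1/49

Step 1 — x − y = 25 − (-1102) = 1127. Step 2 — v_7(1127) = 2 (factor: 1127 = (7^2 · 23); the sign does not affect v_p). Step 3 — |x − y|_7 = 7^{-2} = 1/49.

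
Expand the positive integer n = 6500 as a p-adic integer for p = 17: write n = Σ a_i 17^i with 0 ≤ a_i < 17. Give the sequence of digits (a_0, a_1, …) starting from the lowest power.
(a_0, a_1, …) = (6, 8, 5, 1)

Repeated division by 17 gives the digits low-to-high: 6500 = 6 + 8·17^1 + 5·17^2 + 1·17^3. Digit sequence: (6, 8, 5, 1).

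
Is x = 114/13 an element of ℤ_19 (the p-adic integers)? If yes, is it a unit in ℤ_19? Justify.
x ∈ ℤ_19 but not a unit; v_19(x) = 1 > 0

ℤ_19 = {x ∈ ℚ_19 : v_19(x) ≥ 0} and ℤ_19^× = {x ∈ ℤ_19 : v_19(x) = 0}. Here v_19(114/13) = v_19(num) − v_19(den) = 1; compare against these criteria.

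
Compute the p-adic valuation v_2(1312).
v_2(1312) = 5

v_2(n) is the largest exponent k such that 2^k divides n. Factor out: 1312 = 2^5 · 41. (Sign doesn't affect v_p.) So v_2(1312) = 5.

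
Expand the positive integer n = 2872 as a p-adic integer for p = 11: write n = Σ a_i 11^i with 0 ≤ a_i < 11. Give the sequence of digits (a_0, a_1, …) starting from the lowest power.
(a_0, a_1, …) = (1, 8, 1, 2)

Repeated division by 11 gives the digits low-to-high: 2872 = 1 + 8·11^1 + 1·11^2 + 2·11^3. Digit sequence: (1, 8, 1, 2).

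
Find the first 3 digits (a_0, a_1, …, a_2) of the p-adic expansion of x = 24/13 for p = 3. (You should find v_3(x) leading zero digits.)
(a_0, …, a_2) = (0, 2, 0)

v_3(24/13) = 1, so a_0 = ... = a_0 = 0. Factor out: x = 3^1 · u with u = 8/13 a unit in ℤ_3. Expand u iteratively via a_{v+i} = u_i mod 3, u_{i+1} = (u_i − a_{v+i})/3:
  u_0 = 8/13;  a_1 = 2;  u_1 = (u_0 − 2)/3 = -6/13
  u_1 = -6/13;  a_2 = 0;  u_2 = (u_1 − 0)/3 = -2/13
Digits: (0, 2, 0).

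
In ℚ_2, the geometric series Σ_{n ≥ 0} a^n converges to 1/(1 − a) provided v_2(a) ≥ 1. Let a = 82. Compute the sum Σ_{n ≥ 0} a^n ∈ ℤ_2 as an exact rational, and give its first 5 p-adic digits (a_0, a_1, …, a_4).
Σ a^n = 1/(1 − a) = -1/81;  first 5 digits = (1, 1, 1, 1, 0)

v_2(a) = 1 ≥ 1, so the series converges in ℤ_2 to 1/(1 − a) = 1/(1 − 82) = -1/81. Expand this rational in ℤ_2: compute digits iteratively via d_i = x_i mod 2, x_{i+1} = (x_i − d_i)/2. The first 5 digits are (1, 1, 1, 1, 0).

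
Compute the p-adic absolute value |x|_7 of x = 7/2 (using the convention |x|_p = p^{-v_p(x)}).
|7/2|_7 = 1/7

Step 1 — compute v_7(x) by factoring powers of 7 out of the numerator and denominator: v_7(7/2) = 1. Step 2 — apply |x|_p = p^{-v_p(x)} = 7^{-1} = 1/7.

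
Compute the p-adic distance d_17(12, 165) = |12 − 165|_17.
d_17(12, 165) = 1/17

Step 1 — x − y = 12 − 165 = -153. Step 2 — v_17(-153) = 1 (factor: -153 = −(17^1 · 9); the sign does not affect v_p). Step 3 — |x − y|_17 = 17^{-1} = 1/17.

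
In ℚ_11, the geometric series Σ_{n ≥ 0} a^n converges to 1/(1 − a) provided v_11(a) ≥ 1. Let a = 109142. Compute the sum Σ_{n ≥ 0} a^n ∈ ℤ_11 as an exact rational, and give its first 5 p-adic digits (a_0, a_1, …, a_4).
Σ a^n = 1/(1 − a) = -1/109141;  first 5 digits = (1, 0, 0, 5, 7)

v_11(a) = 3 ≥ 1, so the series converges in ℤ_11 to 1/(1 − a) = 1/(1 − 109142) = -1/109141. Expand this rational in ℤ_11: compute digits iteratively via d_i = x_i mod 11, x_{i+1} = (x_i − d_i)/11. The first 5 digits are (1, 0, 0, 5, 7).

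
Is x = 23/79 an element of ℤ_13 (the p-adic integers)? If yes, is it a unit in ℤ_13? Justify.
x ∈ ℤ_13^× (unit); v_13(x) = 0

ℤ_13 = {x ∈ ℚ_13 : v_13(x) ≥ 0} and ℤ_13^× = {x ∈ ℤ_13 : v_13(x) = 0}. Here v_13(23/79) = v_13(num) − v_13(den) = 0; compare against these criteria.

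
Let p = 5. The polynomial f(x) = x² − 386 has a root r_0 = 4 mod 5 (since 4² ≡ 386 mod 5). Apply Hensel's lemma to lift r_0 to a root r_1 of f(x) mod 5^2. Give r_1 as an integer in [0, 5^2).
r_1 = 19 (mod 25)

Hensel's recurrence: r_{i+1} = r_i − f(r_i)·(f′(r_i))^{-1} mod 5^{i+2}, with f′(x) = 2x. Iterate:
  r_0 = 4 (mod 5)
  r_1 = 19 (mod 25)
Final: r_1 = 19, and one checks f(r_1) ≡ 0 mod 5^2.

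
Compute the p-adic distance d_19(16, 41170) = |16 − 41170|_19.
d_19(16, 41170) = 1/6859

Step 1 — x − y = 16 − 41170 = -41154. Step 2 — v_19(-41154) = 3 (factor: -41154 = −(19^3 · 6); the sign does not affect v_p). Step 3 — |x − y|_19 = 19^{-3} = 1/6859.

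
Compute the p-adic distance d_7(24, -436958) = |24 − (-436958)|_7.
d_7(24, -436958) = 1/16807

Step 1 — x − y = 24 − (-436958) = 436982. Step 2 — v_7(436982) = 5 (factor: 436982 = (7^5 · 26); the sign does not affect v_p). Step 3 — |x − y|_7 = 7^{-5} = 1/16807.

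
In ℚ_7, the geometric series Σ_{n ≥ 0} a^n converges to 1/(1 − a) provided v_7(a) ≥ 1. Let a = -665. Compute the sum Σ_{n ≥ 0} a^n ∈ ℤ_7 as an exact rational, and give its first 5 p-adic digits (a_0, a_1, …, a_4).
Σ a^n = 1/(1 − a) = 1/666;  first 5 digits = (1, 3, 2, 5, 2)

v_7(a) = 1 ≥ 1, so the series converges in ℤ_7 to 1/(1 − a) = 1/(1 − (-665)) = 1/666. Expand this rational in ℤ_7: compute digits iteratively via d_i = x_i mod 7, x_{i+1} = (x_i − d_i)/7. The first 5 digits are (1, 3, 2, 5, 2).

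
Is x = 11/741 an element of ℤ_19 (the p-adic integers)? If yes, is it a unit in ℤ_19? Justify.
x ∉ ℤ_19 (v_19(x) = -1 < 0)

ℤ_19 = {x ∈ ℚ_19 : v_19(x) ≥ 0} and ℤ_19^× = {x ∈ ℤ_19 : v_19(x) = 0}. Here v_19(11/741) = v_19(num) − v_19(den) = -1; compare against these criteria.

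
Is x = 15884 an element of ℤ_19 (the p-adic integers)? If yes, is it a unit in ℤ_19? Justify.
x ∈ ℤ_19 but not a unit; v_19(x) = 2 > 0

ℤ_19 = {x ∈ ℚ_19 : v_19(x) ≥ 0} and ℤ_19^× = {x ∈ ℤ_19 : v_19(x) = 0}. Here v_19(15884) = v_19(num) − v_19(den) = 2; compare against these criteria.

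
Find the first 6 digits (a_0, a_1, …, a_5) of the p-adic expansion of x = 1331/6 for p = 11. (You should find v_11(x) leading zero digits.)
(a_0, …, a_5) = (0, 0, 0, 2, 9, 1)

v_11(1331/6) = 3, so a_0 = ... = a_2 = 0. Factor out: x = 11^3 · u with u = 1/6 a unit in ℤ_11. Expand u iteratively via a_{v+i} = u_i mod 11, u_{i+1} = (u_i − a_{v+i})/11:
  u_0 = 1/6;  a_3 = 2;  u_1 = (u_0 − 2)/11 = -1/6
  u_1 = -1/6;  a_4 = 9;  u_2 = (u_1 − 9)/11 = -5/6
  u_2 = -5/6;  a_5 = 1;  u_3 = (u_2 − 1)/11 = -1/6
Digits: (0, 0, 0, 2, 9, 1).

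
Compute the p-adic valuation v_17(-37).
v_17(-37) = 0

v_17(n) is the largest exponent k such that 17^k divides n. Factor out: -37 = -17^0 · 37. (Sign doesn't affect v_p.) So v_17(-37) = 0.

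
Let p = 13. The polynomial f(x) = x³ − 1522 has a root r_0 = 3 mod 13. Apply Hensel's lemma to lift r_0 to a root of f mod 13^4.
r_3 = 9272 (mod 28561)

Hensel: r_{i+1} = r_i − f(r_i)/f′(r_i) mod 13^{i+2}, where f′(x) = 3x². Iterate:
  r_0 = 3 (mod 13)
  r_1 = 146 (mod 169)
  r_2 = 484 (mod 2197)
  r_3 = 9272 (mod 28561)
Final: r = 9272 with f(r) ≡ 0 mod 13^4.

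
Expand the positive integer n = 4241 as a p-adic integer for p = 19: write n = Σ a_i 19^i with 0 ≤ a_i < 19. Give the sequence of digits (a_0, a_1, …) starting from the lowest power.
(a_0, a_1, …) = (4, 14, 11)

Repeated division by 19 gives the digits low-to-high: 4241 = 4 + 14·19^1 + 11·19^2. Digit sequence: (4, 14, 11).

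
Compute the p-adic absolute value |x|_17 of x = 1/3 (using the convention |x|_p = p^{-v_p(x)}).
|1/3|_17 = 1

Step 1 — compute v_17(x) by factoring powers of 17 out of the numerator and denominator: v_17(1/3) = 0. Step 2 — apply |x|_p = p^{-v_p(x)} = 17^{0} = 1.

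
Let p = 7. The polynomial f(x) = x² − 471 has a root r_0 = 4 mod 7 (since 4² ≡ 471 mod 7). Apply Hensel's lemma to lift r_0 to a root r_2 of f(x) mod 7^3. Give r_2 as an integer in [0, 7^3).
r_2 = 165 (mod 343)

Hensel's recurrence: r_{i+1} = r_i − f(r_i)·(f′(r_i))^{-1} mod 7^{i+2}, with f′(x) = 2x. Iterate:
  r_0 = 4 (mod 7)
  r_1 = 18 (mod 49)
  r_2 = 165 (mod 343)
Final: r_2 = 165, and one checks f(r_2) ≡ 0 mod 7^3.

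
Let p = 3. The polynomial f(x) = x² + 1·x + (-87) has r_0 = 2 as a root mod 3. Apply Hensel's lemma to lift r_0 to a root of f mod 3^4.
r_3 = 2 (mod 81)

Hensel: r_{i+1} = r_i − f(r_i)·(f′(r_i))^{-1} mod 3^{i+2}, f′(x) = 2x + 1. Iterate:
  r_0 = 2 (mod 3)
  r_1 = 2 (mod 9)
  r_2 = 2 (mod 27)
  r_3 = 2 (mod 81)
Final: r = 2 satisfies f(r) ≡ 0 mod 3^4.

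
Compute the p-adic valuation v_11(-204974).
v_11(-204974) = 4

v_11(n) is the largest exponent k such that 11^k divides n. Factor out: -204974 = -11^4 · 14. (Sign doesn't affect v_p.) So v_11(-204974) = 4.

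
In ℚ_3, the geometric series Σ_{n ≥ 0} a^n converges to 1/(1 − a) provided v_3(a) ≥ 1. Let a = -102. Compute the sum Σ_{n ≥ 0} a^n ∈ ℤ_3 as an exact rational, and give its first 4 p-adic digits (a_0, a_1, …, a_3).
Σ a^n = 1/(1 − a) = 1/103;  first 4 digits = (1, 2, 1, 2)

v_3(a) = 1 ≥ 1, so the series converges in ℤ_3 to 1/(1 − a) = 1/(1 − (-102)) = 1/103. Expand this rational in ℤ_3: compute digits iteratively via d_i = x_i mod 3, x_{i+1} = (x_i − d_i)/3. The first 4 digits are (1, 2, 1, 2).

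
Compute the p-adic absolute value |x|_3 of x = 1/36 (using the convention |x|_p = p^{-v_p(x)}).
|1/36|_3 = 9

Step 1 — compute v_3(x) by factoring powers of 3 out of the numerator and denominator: v_3(1/36) = -2. Step 2 — apply |x|_p = p^{-v_p(x)} = 3^{2} = 9.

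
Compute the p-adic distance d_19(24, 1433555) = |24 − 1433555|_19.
d_19(24, 1433555) = 1/130321

Step 1 — x − y = 24 − 1433555 = -1433531. Step 2 — v_19(-1433531) = 4 (factor: -1433531 = −(19^4 · 11); the sign does not affect v_p). Step 3 — |x − y|_19 = 19^{-4} = 1/130321.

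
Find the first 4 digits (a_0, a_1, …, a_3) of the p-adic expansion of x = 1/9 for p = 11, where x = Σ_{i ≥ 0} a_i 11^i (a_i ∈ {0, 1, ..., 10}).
(a_0, …, a_3) = (5, 2, 1, 6)

v_11(1/9) = 0 (numerator and denominator both coprime to 11), so x ∈ ℤ_11^×. Compute digits iteratively via a_i = x_i mod 11, x_{i+1} = (x_i − a_i)/11, with x_0 = x:
  x_0 = 1/9;  a_0 = 5;  x_1 = (x_0 − 5)/11 = -4/9
  x_1 = -4/9;  a_1 = 2;  x_2 = (x_1 − 2)/11 = -2/9
  x_2 = -2/9;  a_2 = 1;  x_3 = (x_2 − 1)/11 = -1/9
  x_3 = -1/9;  a_3 = 6;  x_4 = (x_3 − 6)/11 = -5/9
Digits: (5, 2, 1, 6).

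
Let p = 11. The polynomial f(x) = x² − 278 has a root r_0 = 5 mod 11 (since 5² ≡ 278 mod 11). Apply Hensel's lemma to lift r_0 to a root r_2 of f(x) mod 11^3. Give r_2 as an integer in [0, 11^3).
r_2 = 1083 (mod 1331)

Hensel's recurrence: r_{i+1} = r_i − f(r_i)·(f′(r_i))^{-1} mod 11^{i+2}, with f′(x) = 2x. Iterate:
  r_0 = 5 (mod 11)
  r_1 = 115 (mod 121)
  r_2 = 1083 (mod 1331)
Final: r_2 = 1083, and one checks f(r_2) ≡ 0 mod 11^3.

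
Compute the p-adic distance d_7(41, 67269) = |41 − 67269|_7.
d_7(41, 67269) = 1/16807

Step 1 — x − y = 41 − 67269 = -67228. Step 2 — v_7(-67228) = 5 (factor: -67228 = −(7^5 · 4); the sign does not affect v_p). Step 3 — |x − y|_7 = 7^{-5} = 1/16807.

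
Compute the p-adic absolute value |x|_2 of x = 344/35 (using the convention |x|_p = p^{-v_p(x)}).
|344/35|_2 = 1/8

Step 1 — compute v_2(x) by factoring powers of 2 out of the numerator and denominator: v_2(344/35) = 3. Step 2 — apply |x|_p = p^{-v_p(x)} = 2^{-3} = 1/8.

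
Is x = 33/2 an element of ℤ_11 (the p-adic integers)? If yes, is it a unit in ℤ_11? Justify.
x ∈ ℤ_11 but not a unit; v_11(x) = 1 > 0

ℤ_11 = {x ∈ ℚ_11 : v_11(x) ≥ 0} and ℤ_11^× = {x ∈ ℤ_11 : v_11(x) = 0}. Here v_11(33/2) = v_11(num) − v_11(den) = 1; compare against these criteria.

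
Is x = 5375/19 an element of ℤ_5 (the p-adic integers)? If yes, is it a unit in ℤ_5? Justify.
x ∈ ℤ_5 but not a unit; v_5(x) = 3 > 0

ℤ_5 = {x ∈ ℚ_5 : v_5(x) ≥ 0} and ℤ_5^× = {x ∈ ℤ_5 : v_5(x) = 0}. Here v_5(5375/19) = v_5(num) − v_5(den) = 3; compare against these criteria.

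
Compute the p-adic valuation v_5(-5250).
v_5(-5250) = 3

v_5(n) is the largest exponent k such that 5^k divides n. Factor out: -5250 = -5^3 · 42. (Sign doesn't affect v_p.) So v_5(-5250) = 3.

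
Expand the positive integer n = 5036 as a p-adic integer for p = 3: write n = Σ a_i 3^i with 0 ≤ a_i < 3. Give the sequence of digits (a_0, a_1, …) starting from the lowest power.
(a_0, a_1, …) = (2, 1, 1, 0, 2, 2, 0, 2)

Repeated division by 3 gives the digits low-to-high: 5036 = 2 + 1·3^1 + 1·3^2 + 2·3^4 + 2·3^5 + 2·3^7. Digit sequence: (2, 1, 1, 0, 2, 2, 0, 2).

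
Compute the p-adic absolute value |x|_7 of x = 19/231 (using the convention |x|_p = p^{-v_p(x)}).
|19/231|_7 = 7

Step 1 — compute v_7(x) by factoring powers of 7 out of the numerator and denominator: v_7(19/231) = -1. Step 2 — apply |x|_p = p^{-v_p(x)} = 7^{1} = 7.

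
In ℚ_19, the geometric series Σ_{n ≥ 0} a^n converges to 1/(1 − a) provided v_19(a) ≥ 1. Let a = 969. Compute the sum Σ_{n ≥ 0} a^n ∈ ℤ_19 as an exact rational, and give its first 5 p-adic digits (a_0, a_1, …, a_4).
Σ a^n = 1/(1 − a) = -1/968;  first 5 digits = (1, 13, 0, 16, 0)

v_19(a) = 1 ≥ 1, so the series converges in ℤ_19 to 1/(1 − a) = 1/(1 − 969) = -1/968. Expand this rational in ℤ_19: compute digits iteratively via d_i = x_i mod 19, x_{i+1} = (x_i − d_i)/19. The first 5 digits are (1, 13, 0, 16, 0).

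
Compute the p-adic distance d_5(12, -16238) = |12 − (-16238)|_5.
d_5(12, -16238) = 1/625

Step 1 — x − y = 12 − (-16238) = 16250. Step 2 — v_5(16250) = 4 (factor: 16250 = (5^4 · 26); the sign does not affect v_p). Step 3 — |x − y|_5 = 5^{-4} = 1/625.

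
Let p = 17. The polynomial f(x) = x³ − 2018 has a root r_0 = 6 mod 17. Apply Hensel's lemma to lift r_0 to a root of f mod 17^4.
r_3 = 1366 (mod 83521)

Hensel: r_{i+1} = r_i − f(r_i)/f′(r_i) mod 17^{i+2}, where f′(x) = 3x². Iterate:
  r_0 = 6 (mod 17)
  r_1 = 210 (mod 289)
  r_2 = 1366 (mod 4913)
  r_3 = 1366 (mod 83521)
Final: r = 1366 with f(r) ≡ 0 mod 17^4.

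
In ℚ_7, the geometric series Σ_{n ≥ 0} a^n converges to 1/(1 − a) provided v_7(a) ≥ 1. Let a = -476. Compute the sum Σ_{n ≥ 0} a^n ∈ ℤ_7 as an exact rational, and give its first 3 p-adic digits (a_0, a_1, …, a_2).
Σ a^n = 1/(1 − a) = 1/477;  first 3 digits = (1, 2, 1)

v_7(a) = 1 ≥ 1, so the series converges in ℤ_7 to 1/(1 − a) = 1/(1 − (-476)) = 1/477. Expand this rational in ℤ_7: compute digits iteratively via d_i = x_i mod 7, x_{i+1} = (x_i − d_i)/7. The first 3 digits are (1, 2, 1).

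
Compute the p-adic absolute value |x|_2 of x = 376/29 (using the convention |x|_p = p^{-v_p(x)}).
|376/29|_2 = 1/8

Step 1 — compute v_2(x) by factoring powers of 2 out of the numerator and denominator: v_2(376/29) = 3. Step 2 — apply |x|_p = p^{-v_p(x)} = 2^{-3} = 1/8.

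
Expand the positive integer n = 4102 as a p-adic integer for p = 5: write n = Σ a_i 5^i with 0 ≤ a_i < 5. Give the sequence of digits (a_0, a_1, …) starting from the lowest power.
(a_0, a_1, …) = (2, 0, 4, 2, 1, 1)

Repeated division by 5 gives the digits low-to-high: 4102 = 2 + 4·5^2 + 2·5^3 + 1·5^4 + 1·5^5. Digit sequence: (2, 0, 4, 2, 1, 1).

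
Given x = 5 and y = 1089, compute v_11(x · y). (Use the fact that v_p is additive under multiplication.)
v_11(5445) = 2

v_p(x) = 0 (factor: 5 = 11^0 · 5); v_p(y) = 2 (factor: 1089 = 11^2 · 9). Additivity: v_p(xy) = v_p(x) + v_p(y) = 0 + 2 = 2. (Direct check: xy = 5445 = 11^2 · (45).)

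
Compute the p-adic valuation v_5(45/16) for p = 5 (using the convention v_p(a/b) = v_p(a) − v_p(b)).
v_5(45/16) = 1

Factor powers of 5 from the numerator and denominator of the reduced fraction: 45 = 5^1 · 9 and 16 = 5^0 · 16. Apply v_p(a/b) = v_p(a) − v_p(b): v_5(45/16) = 1 − 0 = 1.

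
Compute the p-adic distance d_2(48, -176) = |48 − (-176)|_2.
d_2(48, -176) = 1/32

Step 1 — x − y = 48 − (-176) = 224. Step 2 — v_2(224) = 5 (factor: 224 = (2^5 · 7); the sign does not affect v_p). Step 3 — |x − y|_2 = 2^{-5} = 1/32.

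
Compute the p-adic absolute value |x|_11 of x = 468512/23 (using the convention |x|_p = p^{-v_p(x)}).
|468512/23|_11 = 1/14641

Step 1 — compute v_11(x) by factoring powers of 11 out of the numerator and denominator: v_11(468512/23) = 4. Step 2 — apply |x|_p = p^{-v_p(x)} = 11^{-4} = 1/14641.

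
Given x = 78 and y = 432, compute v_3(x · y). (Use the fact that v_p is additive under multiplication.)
v_3(33696) = 4

v_p(x) = 1 (factor: 78 = 3^1 · 26); v_p(y) = 3 (factor: 432 = 3^3 · 16). Additivity: v_p(xy) = v_p(x) + v_p(y) = 1 + 3 = 4. (Direct check: xy = 33696 = 3^4 · (416).)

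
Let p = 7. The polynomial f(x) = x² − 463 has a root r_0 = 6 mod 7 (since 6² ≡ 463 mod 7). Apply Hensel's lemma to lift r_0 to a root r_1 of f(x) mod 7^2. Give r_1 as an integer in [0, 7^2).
r_1 = 13 (mod 49)

Hensel's recurrence: r_{i+1} = r_i − f(r_i)·(f′(r_i))^{-1} mod 7^{i+2}, with f′(x) = 2x. Iterate:
  r_0 = 6 (mod 7)
  r_1 = 13 (mod 49)
Final: r_1 = 13, and one checks f(r_1) ≡ 0 mod 7^2.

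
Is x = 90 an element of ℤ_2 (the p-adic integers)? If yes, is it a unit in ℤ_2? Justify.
x ∈ ℤ_2 but not a unit; v_2(x) = 1 > 0

ℤ_2 = {x ∈ ℚ_2 : v_2(x) ≥ 0} and ℤ_2^× = {x ∈ ℤ_2 : v_2(x) = 0}. Here v_2(90) = v_2(num) − v_2(den) = 1; compare against these criteria.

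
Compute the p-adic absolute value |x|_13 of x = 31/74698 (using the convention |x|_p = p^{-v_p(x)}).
|31/74698|_13 = 2197

Step 1 — compute v_13(x) by factoring powers of 13 out of the numerator and denominator: v_13(31/74698) = -3. Step 2 — apply |x|_p = p^{-v_p(x)} = 13^{3} = 2197.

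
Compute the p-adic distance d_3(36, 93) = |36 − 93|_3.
d_3(36, 93) = 1/3

Step 1 — x − y = 36 − 93 = -57. Step 2 — v_3(-57) = 1 (factor: -57 = −(3^1 · 19); the sign does not affect v_p). Step 3 — |x − y|_3 = 3^{-1} = 1/3.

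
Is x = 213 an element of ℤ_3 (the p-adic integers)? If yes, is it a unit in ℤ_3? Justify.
x ∈ ℤ_3 but not a unit; v_3(x) = 1 > 0

ℤ_3 = {x ∈ ℚ_3 : v_3(x) ≥ 0} and ℤ_3^× = {x ∈ ℤ_3 : v_3(x) = 0}. Here v_3(213) = v_3(num) − v_3(den) = 1; compare against these criteria.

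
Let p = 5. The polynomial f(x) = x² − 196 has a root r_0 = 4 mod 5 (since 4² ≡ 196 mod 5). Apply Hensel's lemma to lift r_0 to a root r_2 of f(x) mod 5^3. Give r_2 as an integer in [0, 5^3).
r_2 = 14 (mod 125)

Hensel's recurrence: r_{i+1} = r_i − f(r_i)·(f′(r_i))^{-1} mod 5^{i+2}, with f′(x) = 2x. Iterate:
  r_0 = 4 (mod 5)
  r_1 = 14 (mod 25)
  r_2 = 14 (mod 125)
Final: r_2 = 14, and one checks f(r_2) ≡ 0 mod 5^3.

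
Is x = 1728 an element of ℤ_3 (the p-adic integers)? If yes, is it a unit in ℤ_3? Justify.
x ∈ ℤ_3 but not a unit; v_3(x) = 3 > 0

ℤ_3 = {x ∈ ℚ_3 : v_3(x) ≥ 0} and ℤ_3^× = {x ∈ ℤ_3 : v_3(x) = 0}. Here v_3(1728) = v_3(num) − v_3(den) = 3; compare against these criteria.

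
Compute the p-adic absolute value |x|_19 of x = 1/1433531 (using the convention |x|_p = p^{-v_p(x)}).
|1/1433531|_19 = 130321

Step 1 — compute v_19(x) by factoring powers of 19 out of the numerator and denominator: v_19(1/1433531) = -4. Step 2 — apply |x|_p = p^{-v_p(x)} = 19^{4} = 130321.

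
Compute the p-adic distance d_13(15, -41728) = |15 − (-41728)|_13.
d_13(15, -41728) = 1/2197

Step 1 — x − y = 15 − (-41728) = 41743. Step 2 — v_13(41743) = 3 (factor: 41743 = (13^3 · 19); the sign does not affect v_p). Step 3 — |x − y|_13 = 13^{-3} = 1/2197.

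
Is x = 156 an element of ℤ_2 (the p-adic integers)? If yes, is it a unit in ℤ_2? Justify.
x ∈ ℤ_2 but not a unit; v_2(x) = 2 > 0

ℤ_2 = {x ∈ ℚ_2 : v_2(x) ≥ 0} and ℤ_2^× = {x ∈ ℤ_2 : v_2(x) = 0}. Here v_2(156) = v_2(num) − v_2(den) = 2; compare against these criteria.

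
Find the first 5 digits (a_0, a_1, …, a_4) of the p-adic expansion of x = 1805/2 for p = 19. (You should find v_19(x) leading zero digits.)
(a_0, …, a_4) = (0, 0, 12, 9, 9)

v_19(1805/2) = 2, so a_0 = ... = a_1 = 0. Factor out: x = 19^2 · u with u = 5/2 a unit in ℤ_19. Expand u iteratively via a_{v+i} = u_i mod 19, u_{i+1} = (u_i − a_{v+i})/19:
  u_0 = 5/2;  a_2 = 12;  u_1 = (u_0 − 12)/19 = -1/2
  u_1 = -1/2;  a_3 = 9;  u_2 = (u_1 − 9)/19 = -1/2
  u_2 = -1/2;  a_4 = 9;  u_3 = (u_2 − 9)/19 = -1/2
Digits: (0, 0, 12, 9, 9).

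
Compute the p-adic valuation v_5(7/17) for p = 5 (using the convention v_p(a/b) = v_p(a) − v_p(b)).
v_5(7/17) = 0

Factor powers of 5 from the numerator and denominator of the reduced fraction: 7 = 5^0 · 7 and 17 = 5^0 · 17. Apply v_p(a/b) = v_p(a) − v_p(b): v_5(7/17) = 0 − 0 = 0.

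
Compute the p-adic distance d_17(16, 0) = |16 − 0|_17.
d_17(16, 0) = 1

Step 1 — x − y = 16 − 0 = 16. Step 2 — v_17(16) = 0 (factor: 16 = (17^0 · 16); the sign does not affect v_p). Step 3 — |x − y|_17 = 17^{0} = 1.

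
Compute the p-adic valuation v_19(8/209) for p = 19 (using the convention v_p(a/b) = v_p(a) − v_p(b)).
v_19(8/209) = -1

Factor powers of 19 from the numerator and denominator of the reduced fraction: 8 = 19^0 · 8 and 209 = 19^1 · 11. Apply v_p(a/b) = v_p(a) − v_p(b): v_19(8/209) = 0 − 1 = -1.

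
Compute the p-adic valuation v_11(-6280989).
v_11(-6280989) = 5

v_11(n) is the largest exponent k such that 11^k divides n. Factor out: -6280989 = -11^5 · 39. (Sign doesn't affect v_p.) So v_11(-6280989) = 5.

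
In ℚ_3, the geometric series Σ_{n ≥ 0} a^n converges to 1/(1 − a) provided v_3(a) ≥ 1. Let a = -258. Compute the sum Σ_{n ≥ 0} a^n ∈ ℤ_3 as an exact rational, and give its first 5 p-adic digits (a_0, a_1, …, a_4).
Σ a^n = 1/(1 − a) = 1/259;  first 5 digits = (1, 1, 2, 2, 0)

v_3(a) = 1 ≥ 1, so the series converges in ℤ_3 to 1/(1 − a) = 1/(1 − (-258)) = 1/259. Expand this rational in ℤ_3: compute digits iteratively via d_i = x_i mod 3, x_{i+1} = (x_i − d_i)/3. The first 5 digits are (1, 1, 2, 2, 0).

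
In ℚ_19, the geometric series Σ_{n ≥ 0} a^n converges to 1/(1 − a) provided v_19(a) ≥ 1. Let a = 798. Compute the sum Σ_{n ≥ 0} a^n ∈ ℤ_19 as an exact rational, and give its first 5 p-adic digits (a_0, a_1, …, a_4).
Σ a^n = 1/(1 − a) = -1/797;  first 5 digits = (1, 4, 18, 4, 18)

v_19(a) = 1 ≥ 1, so the series converges in ℤ_19 to 1/(1 − a) = 1/(1 − 798) = -1/797. Expand this rational in ℤ_19: compute digits iteratively via d_i = x_i mod 19, x_{i+1} = (x_i − d_i)/19. The first 5 digits are (1, 4, 18, 4, 18).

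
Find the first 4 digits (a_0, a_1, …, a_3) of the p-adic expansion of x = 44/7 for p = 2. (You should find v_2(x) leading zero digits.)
(a_0, …, a_3) = (0, 0, 1, 0)

v_2(44/7) = 2, so a_0 = ... = a_1 = 0. Factor out: x = 2^2 · u with u = 11/7 a unit in ℤ_2. Expand u iteratively via a_{v+i} = u_i mod 2, u_{i+1} = (u_i − a_{v+i})/2:
  u_0 = 11/7;  a_2 = 1;  u_1 = (u_0 − 1)/2 = 2/7
  u_1 = 2/7;  a_3 = 0;  u_2 = (u_1 − 0)/2 = 1/7
Digits: (0, 0, 1, 0).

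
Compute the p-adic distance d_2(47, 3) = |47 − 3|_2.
d_2(47, 3) = 1/4

Step 1 — x − y = 47 − 3 = 44. Step 2 — v_2(44) = 2 (factor: 44 = (2^2 · 11); the sign does not affect v_p). Step 3 — |x − y|_2 = 2^{-2} = 1/4.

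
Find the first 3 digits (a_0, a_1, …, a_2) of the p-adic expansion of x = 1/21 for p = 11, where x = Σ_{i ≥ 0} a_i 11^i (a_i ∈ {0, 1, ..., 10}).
(a_0, …, a_2) = (10, 8, 6)

v_11(1/21) = 0 (numerator and denominator both coprime to 11), so x ∈ ℤ_11^×. Compute digits iteratively via a_i = x_i mod 11, x_{i+1} = (x_i − a_i)/11, with x_0 = x:
  x_0 = 1/21;  a_0 = 10;  x_1 = (x_0 − 10)/11 = -19/21
  x_1 = -19/21;  a_1 = 8;  x_2 = (x_1 − 8)/11 = -17/21
  x_2 = -17/21;  a_2 = 6;  x_3 = (x_2 − 6)/11 = -13/21
Digits: (10, 8, 6).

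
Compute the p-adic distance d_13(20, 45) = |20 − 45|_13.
d_13(20, 45) = 1

Step 1 — x − y = 20 − 45 = -25. Step 2 — v_13(-25) = 0 (factor: -25 = −(13^0 · 25); the sign does not affect v_p). Step 3 — |x − y|_13 = 13^{0} = 1.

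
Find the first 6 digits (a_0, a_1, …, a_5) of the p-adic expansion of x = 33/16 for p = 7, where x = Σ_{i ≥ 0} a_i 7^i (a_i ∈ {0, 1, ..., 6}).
(a_0, …, a_5) = (6, 6, 3, 6, 3, 6)

v_7(33/16) = 0 (numerator and denominator both coprime to 7), so x ∈ ℤ_7^×. Compute digits iteratively via a_i = x_i mod 7, x_{i+1} = (x_i − a_i)/7, with x_0 = x:
  x_0 = 33/16;  a_0 = 6;  x_1 = (x_0 − 6)/7 = -9/16
  x_1 = -9/16;  a_1 = 6;  x_2 = (x_1 − 6)/7 = -15/16
  x_2 = -15/16;  a_2 = 3;  x_3 = (x_2 − 3)/7 = -9/16
  x_3 = -9/16;  a_3 = 6;  x_4 = (x_3 − 6)/7 = -15/16
  x_4 = -15/16;  a_4 = 3;  x_5 = (x_4 − 3)/7 = -9/16
  x_5 = -9/16;  a_5 = 6;  x_6 = (x_5 − 6)/7 = -15/16
Digits: (6, 6, 3, 6, 3, 6).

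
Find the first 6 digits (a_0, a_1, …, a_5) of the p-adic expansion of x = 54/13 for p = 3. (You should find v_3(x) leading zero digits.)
(a_0, …, a_5) = (0, 0, 0, 2, 1, 2)

v_3(54/13) = 3, so a_0 = ... = a_2 = 0. Factor out: x = 3^3 · u with u = 2/13 a unit in ℤ_3. Expand u iteratively via a_{v+i} = u_i mod 3, u_{i+1} = (u_i − a_{v+i})/3:
  u_0 = 2/13;  a_3 = 2;  u_1 = (u_0 − 2)/3 = -8/13
  u_1 = -8/13;  a_4 = 1;  u_2 = (u_1 − 1)/3 = -7/13
  u_2 = -7/13;  a_5 = 2;  u_3 = (u_2 − 2)/3 = -11/13
Digits: (0, 0, 0, 2, 1, 2).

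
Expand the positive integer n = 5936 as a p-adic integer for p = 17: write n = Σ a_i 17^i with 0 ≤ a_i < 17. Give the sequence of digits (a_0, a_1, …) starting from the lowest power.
(a_0, a_1, …) = (3, 9, 3, 1)

Repeated division by 17 gives the digits low-to-high: 5936 = 3 + 9·17^1 + 3·17^2 + 1·17^3. Digit sequence: (3, 9, 3, 1).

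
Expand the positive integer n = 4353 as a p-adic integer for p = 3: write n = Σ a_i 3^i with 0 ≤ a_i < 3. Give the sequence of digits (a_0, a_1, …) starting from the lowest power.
(a_0, a_1, …) = (0, 2, 0, 2, 2, 2, 2, 1)

Repeated division by 3 gives the digits low-to-high: 4353 = 2·3^1 + 2·3^3 + 2·3^4 + 2·3^5 + 2·3^6 + 1·3^7. Digit sequence: (0, 2, 0, 2, 2, 2, 2, 1).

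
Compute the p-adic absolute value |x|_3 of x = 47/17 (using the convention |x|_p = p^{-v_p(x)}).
|47/17|_3 = 1

Step 1 — compute v_3(x) by factoring powers of 3 out of the numerator and denominator: v_3(47/17) = 0. Step 2 — apply |x|_p = p^{-v_p(x)} = 3^{0} = 1.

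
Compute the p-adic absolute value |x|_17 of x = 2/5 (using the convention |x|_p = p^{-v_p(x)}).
|2/5|_17 = 1

Step 1 — compute v_17(x) by factoring powers of 17 out of the numerator and denominator: v_17(2/5) = 0. Step 2 — apply |x|_p = p^{-v_p(x)} = 17^{0} = 1.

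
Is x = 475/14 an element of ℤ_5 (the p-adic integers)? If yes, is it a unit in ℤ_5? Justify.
x ∈ ℤ_5 but not a unit; v_5(x) = 2 > 0

ℤ_5 = {x ∈ ℚ_5 : v_5(x) ≥ 0} and ℤ_5^× = {x ∈ ℤ_5 : v_5(x) = 0}. Here v_5(475/14) = v_5(num) − v_5(den) = 2; compare against these criteria.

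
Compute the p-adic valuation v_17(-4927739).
v_17(-4927739) = 4

v_17(n) is the largest exponent k such that 17^k divides n. Factor out: -4927739 = -17^4 · 59. (Sign doesn't affect v_p.) So v_17(-4927739) = 4.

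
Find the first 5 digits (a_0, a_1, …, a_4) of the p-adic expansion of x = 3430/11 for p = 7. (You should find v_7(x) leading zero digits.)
(a_0, …, a_4) = (0, 0, 0, 6, 5)

v_7(3430/11) = 3, so a_0 = ... = a_2 = 0. Factor out: x = 7^3 · u with u = 10/11 a unit in ℤ_7. Expand u iteratively via a_{v+i} = u_i mod 7, u_{i+1} = (u_i − a_{v+i})/7:
  u_0 = 10/11;  a_3 = 6;  u_1 = (u_0 − 6)/7 = -8/11
  u_1 = -8/11;  a_4 = 5;  u_2 = (u_1 − 5)/7 = -9/11
Digits: (0, 0, 0, 6, 5).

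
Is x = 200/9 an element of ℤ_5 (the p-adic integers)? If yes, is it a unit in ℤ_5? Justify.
x ∈ ℤ_5 but not a unit; v_5(x) = 2 > 0

ℤ_5 = {x ∈ ℚ_5 : v_5(x) ≥ 0} and ℤ_5^× = {x ∈ ℤ_5 : v_5(x) = 0}. Here v_5(200/9) = v_5(num) − v_5(den) = 2; compare against these criteria.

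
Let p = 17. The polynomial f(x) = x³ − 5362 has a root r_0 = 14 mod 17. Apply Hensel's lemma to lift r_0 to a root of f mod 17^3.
r_2 = 1374 (mod 4913)

Hensel: r_{i+1} = r_i − f(r_i)/f′(r_i) mod 17^{i+2}, where f′(x) = 3x². Iterate:
  r_0 = 14 (mod 17)
  r_1 = 218 (mod 289)
  r_2 = 1374 (mod 4913)
Final: r = 1374 with f(r) ≡ 0 mod 17^3.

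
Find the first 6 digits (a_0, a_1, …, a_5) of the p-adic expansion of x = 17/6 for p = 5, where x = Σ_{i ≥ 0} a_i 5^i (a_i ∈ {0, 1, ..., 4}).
(a_0, …, a_5) = (2, 1, 4, 0, 4, 0)

v_5(17/6) = 0 (numerator and denominator both coprime to 5), so x ∈ ℤ_5^×. Compute digits iteratively via a_i = x_i mod 5, x_{i+1} = (x_i − a_i)/5, with x_0 = x:
  x_0 = 17/6;  a_0 = 2;  x_1 = (x_0 − 2)/5 = 1/6
  x_1 = 1/6;  a_1 = 1;  x_2 = (x_1 − 1)/5 = -1/6
  x_2 = -1/6;  a_2 = 4;  x_3 = (x_2 − 4)/5 = -5/6
  x_3 = -5/6;  a_3 = 0;  x_4 = (x_3 − 0)/5 = -1/6
  x_4 = -1/6;  a_4 = 4;  x_5 = (x_4 − 4)/5 = -5/6
  x_5 = -5/6;  a_5 = 0;  x_6 = (x_5 − 0)/5 = -1/6
Digits: (2, 1, 4, 0, 4, 0).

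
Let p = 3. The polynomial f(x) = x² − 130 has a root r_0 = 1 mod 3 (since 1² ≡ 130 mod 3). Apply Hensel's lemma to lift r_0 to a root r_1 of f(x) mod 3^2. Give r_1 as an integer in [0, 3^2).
r_1 = 7 (mod 9)

Hensel's recurrence: r_{i+1} = r_i − f(r_i)·(f′(r_i))^{-1} mod 3^{i+2}, with f′(x) = 2x. Iterate:
  r_0 = 1 (mod 3)
  r_1 = 7 (mod 9)
Final: r_1 = 7, and one checks f(r_1) ≡ 0 mod 3^2.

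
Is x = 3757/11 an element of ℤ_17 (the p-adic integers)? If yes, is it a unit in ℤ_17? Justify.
x ∈ ℤ_17 but not a unit; v_17(x) = 2 > 0

ℤ_17 = {x ∈ ℚ_17 : v_17(x) ≥ 0} and ℤ_17^× = {x ∈ ℤ_17 : v_17(x) = 0}. Here v_17(3757/11) = v_17(num) − v_17(den) = 2; compare against these criteria.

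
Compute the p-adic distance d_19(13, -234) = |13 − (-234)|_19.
d_19(13, -234) = 1/19

Step 1 — x − y = 13 − (-234) = 247. Step 2 — v_19(247) = 1 (factor: 247 = (19^1 · 13); the sign does not affect v_p). Step 3 — |x − y|_19 = 19^{-1} = 1/19.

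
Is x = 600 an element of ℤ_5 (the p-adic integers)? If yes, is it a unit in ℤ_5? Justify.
x ∈ ℤ_5 but not a unit; v_5(x) = 2 > 0

ℤ_5 = {x ∈ ℚ_5 : v_5(x) ≥ 0} and ℤ_5^× = {x ∈ ℤ_5 : v_5(x) = 0}. Here v_5(600) = v_5(num) − v_5(den) = 2; compare against these criteria.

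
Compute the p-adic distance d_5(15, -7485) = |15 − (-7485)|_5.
d_5(15, -7485) = 1/625

Step 1 — x − y = 15 − (-7485) = 7500. Step 2 — v_5(7500) = 4 (factor: 7500 = (5^4 · 12); the sign does not affect v_p). Step 3 — |x − y|_5 = 5^{-4} = 1/625.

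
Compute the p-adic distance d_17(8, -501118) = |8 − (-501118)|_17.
d_17(8, -501118) = 1/83521

Step 1 — x − y = 8 − (-501118) = 501126. Step 2 — v_17(501126) = 4 (factor: 501126 = (17^4 · 6); the sign does not affect v_p). Step 3 — |x − y|_17 = 17^{-4} = 1/83521.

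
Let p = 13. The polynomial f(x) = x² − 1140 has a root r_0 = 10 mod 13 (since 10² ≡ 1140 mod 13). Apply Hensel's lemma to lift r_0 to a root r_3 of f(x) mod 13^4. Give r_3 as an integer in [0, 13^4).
r_3 = 16624 (mod 28561)

Hensel's recurrence: r_{i+1} = r_i − f(r_i)·(f′(r_i))^{-1} mod 13^{i+2}, with f′(x) = 2x. Iterate:
  r_0 = 10 (mod 13)
  r_1 = 62 (mod 169)
  r_2 = 1245 (mod 2197)
  r_3 = 16624 (mod 28561)
Final: r_3 = 16624, and one checks f(r_3) ≡ 0 mod 13^4.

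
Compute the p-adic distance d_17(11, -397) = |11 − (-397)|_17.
d_17(11, -397) = 1/17

Step 1 — x − y = 11 − (-397) = 408. Step 2 — v_17(408) = 1 (factor: 408 = (17^1 · 24); the sign does not affect v_p). Step 3 — |x − y|_17 = 17^{-1} = 1/17.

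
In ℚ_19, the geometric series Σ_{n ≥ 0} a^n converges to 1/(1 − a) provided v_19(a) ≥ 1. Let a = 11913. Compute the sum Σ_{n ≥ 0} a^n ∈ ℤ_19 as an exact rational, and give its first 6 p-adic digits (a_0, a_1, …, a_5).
Σ a^n = 1/(1 − a) = -1/11912;  first 6 digits = (1, 0, 14, 1, 6, 0)

v_19(a) = 2 ≥ 1, so the series converges in ℤ_19 to 1/(1 − a) = 1/(1 − 11913) = -1/11912. Expand this rational in ℤ_19: compute digits iteratively via d_i = x_i mod 19, x_{i+1} = (x_i − d_i)/19. The first 6 digits are (1, 0, 14, 1, 6, 0).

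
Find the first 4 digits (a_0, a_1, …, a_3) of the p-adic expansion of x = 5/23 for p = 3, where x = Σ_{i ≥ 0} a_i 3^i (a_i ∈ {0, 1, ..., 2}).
(a_0, …, a_3) = (1, 0, 2, 1)

v_3(5/23) = 0 (numerator and denominator both coprime to 3), so x ∈ ℤ_3^×. Compute digits iteratively via a_i = x_i mod 3, x_{i+1} = (x_i − a_i)/3, with x_0 = x:
  x_0 = 5/23;  a_0 = 1;  x_1 = (x_0 − 1)/3 = -6/23
  x_1 = -6/23;  a_1 = 0;  x_2 = (x_1 − 0)/3 = -2/23
  x_2 = -2/23;  a_2 = 2;  x_3 = (x_2 − 2)/3 = -16/23
  x_3 = -16/23;  a_3 = 1;  x_4 = (x_3 − 1)/3 = -13/23
Digits: (1, 0, 2, 1).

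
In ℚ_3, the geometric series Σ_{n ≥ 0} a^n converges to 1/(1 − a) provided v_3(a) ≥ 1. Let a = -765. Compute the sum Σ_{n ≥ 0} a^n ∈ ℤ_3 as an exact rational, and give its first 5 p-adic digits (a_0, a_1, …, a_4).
Σ a^n = 1/(1 − a) = 1/766;  first 5 digits = (1, 0, 2, 1, 0)

v_3(a) = 2 ≥ 1, so the series converges in ℤ_3 to 1/(1 − a) = 1/(1 − (-765)) = 1/766. Expand this rational in ℤ_3: compute digits iteratively via d_i = x_i mod 3, x_{i+1} = (x_i − d_i)/3. The first 5 digits are (1, 0, 2, 1, 0).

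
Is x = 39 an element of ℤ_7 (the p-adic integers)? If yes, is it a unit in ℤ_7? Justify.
x ∈ ℤ_7^× (unit); v_7(x) = 0

ℤ_7 = {x ∈ ℚ_7 : v_7(x) ≥ 0} and ℤ_7^× = {x ∈ ℤ_7 : v_7(x) = 0}. Here v_7(39) = v_7(num) − v_7(den) = 0; compare against these criteria.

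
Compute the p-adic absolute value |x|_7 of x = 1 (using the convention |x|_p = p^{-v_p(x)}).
|1|_7 = 1

Step 1 — compute v_7(x) by factoring powers of 7 out of the numerator and denominator: v_7(1) = 0. Step 2 — apply |x|_p = p^{-v_p(x)} = 7^{0} = 1.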